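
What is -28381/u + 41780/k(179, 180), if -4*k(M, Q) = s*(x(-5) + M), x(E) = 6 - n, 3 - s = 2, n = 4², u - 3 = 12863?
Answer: -2154962309/2174354 ≈ -991.08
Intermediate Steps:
u = 12866 (u = 3 + 12863 = 12866)
n = 16
s = 1 (s = 3 - 1*2 = 3 - 2 = 1)
x(E) = -10 (x(E) = 6 - 1*16 = 6 - 16 = -10)
k(M, Q) = 5/2 - M/4 (k(M, Q) = -(-10 + M)/4 = 5/2 - M/4)
-28381/u + 41780/k(179, 180) = -28381/12866 + 41780/(5/2 - ¼*179) = -28381*1/12866 + 41780/(5/2 - 179/4) = -28381/12866 + 41780/(-169/4) = -28381/12866 + 41780*(-4/169) = -28381/12866 - 167120/169 = -2154962309/2174354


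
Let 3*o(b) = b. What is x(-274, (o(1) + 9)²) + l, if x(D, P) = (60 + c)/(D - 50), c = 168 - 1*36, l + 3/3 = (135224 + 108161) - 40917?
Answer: 5466593/27 ≈ 2.0247e+5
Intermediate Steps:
l = 202467 (l = -1 + ((135224 + 108161) - 40917) = -1 + (243385 - 40917) = -1 + 202468 = 202467)
c = 132 (c = 168 - 36 = 132)
o(b) = b/3
x(D, P) = 192/(-50 + D) (x(D, P) = (60 + 132)/(D - 50) = 192/(-50 + D))
x(-274, (o(1) + 9)²) + l = 192/(-50 - 274) + 202467 = 192/(-324) + 202467 = 192*(-1/324) + 202467 = -16/27 + 202467 = 5466593/27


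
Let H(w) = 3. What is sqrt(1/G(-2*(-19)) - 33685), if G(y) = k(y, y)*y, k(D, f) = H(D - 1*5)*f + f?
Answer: I*sqrt(194564559)/76 ≈ 183.53*I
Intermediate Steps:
k(D, f) = 4*f (k(D, f) = 3*f + f = 4*f)
G(y) = 4*y**2 (G(y) = (4*y)*y = 4*y**2)
sqrt(1/G(-2*(-19)) - 33685) = sqrt(1/(4*(-2*(-19))**2) - 33685) = sqrt(1/(4*38**2) - 33685) = sqrt(1/(4*1444) - 33685) = sqrt(1/5776 - 33685) = sqrt(-194564559/5776) = I*sqrt(194564559)/76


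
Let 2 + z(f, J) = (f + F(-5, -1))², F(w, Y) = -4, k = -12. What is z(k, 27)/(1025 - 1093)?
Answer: -127/34 ≈ -3.7353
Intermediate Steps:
z(f, J) = -2 + (-4 + f)² (z(f, J) = -2 + (f - 4)² = -2 + (-4 + f)²)
z(k, 27)/(1025 - 1093) = (-2 + (-4 - 12)²)/(1025 - 1093) = (-2 + (-16)²)/(-68) = -(-2 + 256)/68 = -1/68*254 = -127/34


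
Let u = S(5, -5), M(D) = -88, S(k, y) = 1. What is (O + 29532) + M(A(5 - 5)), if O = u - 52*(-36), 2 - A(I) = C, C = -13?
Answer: 31317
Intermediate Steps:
A(I) = 15 (A(I) = 2 - 1*(-13) = 2 + 13 = 15)
u = 1
O = 1873 (O = 1 - 52*(-36) = 1 + 1872 = 1873)
(O + 29532) + M(A(5 - 5)) = (1873 + 29532) - 88 = 31405 - 88 = 31317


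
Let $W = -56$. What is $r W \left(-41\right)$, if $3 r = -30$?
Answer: $-22960$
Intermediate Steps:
$r = -10$ ($r = \frac{1}{3} \left(-30\right) = -10$)
$r W \left(-41\right) = \left(-10\right) \left(-56\right) \left(-41\right) = 560 \left(-41\right) = -22960$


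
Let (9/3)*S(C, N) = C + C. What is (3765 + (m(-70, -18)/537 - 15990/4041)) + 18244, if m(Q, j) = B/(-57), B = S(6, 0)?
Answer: 302425009183/13743441 ≈ 22005.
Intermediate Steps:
S(C, N) = 2*C/3 (S(C, N) = (C + C)/3 = (2*C)/3 = 2*C/3)
B = 4 (B = (⅔)*6 = 4)
m(Q, j) = -4/57 (m(Q, j) = 4/(-57) = 4*(-1/57) = -4/57)
(3765 + (m(-70, -18)/537 - 15990/4041)) + 18244 = (3765 + (-4/57/537 - 15990/4041)) + 18244 = (3765 + (-4/57*1/537 - 15990*1/4041)) + 18244 = (3765 + (-4/30609 - 5330/1347)) + 18244 = (3765 - 54383786/13743441) + 18244 = 51689671579/13743441 + 18244 = 302425009183/13743441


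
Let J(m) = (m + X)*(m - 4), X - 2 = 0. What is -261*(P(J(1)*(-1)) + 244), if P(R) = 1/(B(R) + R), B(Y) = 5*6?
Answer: -827979/13 ≈ -63691.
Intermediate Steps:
X = 2 (X = 2 + 0 = 2)
B(Y) = 30
J(m) = (-4 + m)*(2 + m) (J(m) = (m + 2)*(m - 4) = (2 + m)*(-4 + m) = (-4 + m)*(2 + m))
P(R) = 1/(30 + R)
-261*(P(J(1)*(-1)) + 244) = -261*(1/(30 + (-8 + 1² - 2*1)*(-1)) + 244) = -261*(1/(30 + (-8 + 1 - 2)*(-1)) + 244) = -261*(1/(30 - 9*(-1)) + 244) = -261*(1/(30 + 9) + 244) = -261*(1/39 + 244) = -261*9517/39 = -827979/13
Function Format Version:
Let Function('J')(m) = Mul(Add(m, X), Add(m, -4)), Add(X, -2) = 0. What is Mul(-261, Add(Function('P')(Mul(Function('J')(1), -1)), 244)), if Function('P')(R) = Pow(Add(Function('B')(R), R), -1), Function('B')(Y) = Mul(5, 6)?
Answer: Rational(-827979, 13) ≈ -63691.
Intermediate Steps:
X = 2 (X = Add(2, 0) = 2)
Function('B')(Y) = 30
Function('J')(m) = Mul(Add(-4, m), Add(2, m)) (Function('J')(m) = Mul(Add(m, 2), Add(m, -4)) = Mul(Add(2, m), Add(-4, m)) = Mul(Add(-4, m), Add(2, m)))
Function('P')(R) = Pow(Add(30, R), -1)
Mul(-261, Add(Function('P')(Mul(Function('J')(1), -1)), 244)) = Mul(-261, Add(Pow(Add(30, Mul(Add(-8, Pow(1, 2), Mul(-2, 1)), -1)), -1), 244)) = Mul(-261, Add(Pow(Add(30, Mul(Add(-8, 1, -2), -1)), -1), 244)) = Mul(-261, Add(Pow(Add(30, Mul(-9, -1)), -1), 244)) = Mul(-261, Add(Pow(Add(30, 9), -1), 244)) = Mul(-261, Add(Pow(39, -1), 244)) = Mul(-261, Add(Rational(1, 39), 244)) = Mul(-261, Rational(9517, 39)) = Rational(-827979, 13)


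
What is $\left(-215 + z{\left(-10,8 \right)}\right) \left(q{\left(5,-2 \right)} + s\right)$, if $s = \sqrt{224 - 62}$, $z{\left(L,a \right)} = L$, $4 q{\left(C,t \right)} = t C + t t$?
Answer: $\frac{675}{2} - 2025 \sqrt{2} \approx -2526.3$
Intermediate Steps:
$q{\left(C,t \right)} = \frac{t^{2}}{4} + \frac{C t}{4}$ ($q{\left(C,t \right)} = \frac{t C + t t}{4} = \frac{C t + t^{2}}{4} = \frac{t^{2} + C t}{4} = \frac{t^{2}}{4} + \frac{C t}{4}$)
$s = 9 \sqrt{2}$ ($s = \sqrt{162} = 9 \sqrt{2} \approx 12.728$)
$\left(-215 + z{\left(-10,8 \right)}\right) \left(q{\left(5,-2 \right)} + s\right) = \left(-215 - 10\right) \left(\frac{1}{4} \left(-2\right) \left(5 - 2\right) + 9 \sqrt{2}\right) = - 225 \left(\frac{1}{4} \left(-2\right) 3 + 9 \sqrt{2}\right) = - 225 \left(- \frac{3}{2} + 9 \sqrt{2}\right) = \frac{675}{2} - 2025 \sqrt{2}$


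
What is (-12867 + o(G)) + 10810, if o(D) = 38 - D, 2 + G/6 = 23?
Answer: -2145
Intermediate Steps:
G = 126 (G = -12 + 6*23 = -12 + 138 = 126)
(-12867 + o(G)) + 10810 = (-12867 + (38 - 1*126)) + 10810 = (-12867 + (38 - 126)) + 10810 = (-12867 - 88) + 10810 = -12955 + 10810 = -2145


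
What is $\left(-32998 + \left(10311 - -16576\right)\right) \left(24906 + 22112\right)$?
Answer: $-287326998$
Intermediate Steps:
$\left(-32998 + \left(10311 - -16576\right)\right) \left(24906 + 22112\right) = \left(-32998 + \left(10311 + 16576\right)\right) 47018 = \left(-32998 + 26887\right) 47018 = \left(-6111\right) 47018 = -287326998$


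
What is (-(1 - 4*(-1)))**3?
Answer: -125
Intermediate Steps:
(-(1 - 4*(-1)))**3 = (-(1 + 4))**3 = (-1*5)**3 = (-5)**3 = -125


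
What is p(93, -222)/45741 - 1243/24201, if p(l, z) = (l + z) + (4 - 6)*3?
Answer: -20041066/368992647 ≈ -0.054313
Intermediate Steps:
p(l, z) = -6 + l + z (p(l, z) = (l + z) - 2*3 = (l + z) - 6 = -6 + l + z)
p(93, -222)/45741 - 1243/24201 = (-6 + 93 - 222)/45741 - 1243/24201 = -135*1/45741 - 1243*1/24201 = -45/15247 - 1243/24201 = -20041066/368992647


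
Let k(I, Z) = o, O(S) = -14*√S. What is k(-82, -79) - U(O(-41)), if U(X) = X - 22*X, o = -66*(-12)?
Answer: 792 - 294*I*√41 ≈ 792.0 - 1882.5*I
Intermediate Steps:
o = 792
k(I, Z) = 792
U(X) = -21*X
k(-82, -79) - U(O(-41)) = 792 - (-21)*(-14*I*√41) = 792 - 294*I*√41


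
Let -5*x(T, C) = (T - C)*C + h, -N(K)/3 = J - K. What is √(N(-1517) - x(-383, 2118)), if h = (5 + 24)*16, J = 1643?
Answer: I*√26720270/5 ≈ 1033.8*I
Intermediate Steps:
h = 464 (h = 29*16 = 464)
N(K) = -4929 + 3*K (N(K) = -3*(1643 - K) = -4929 + 3*K)
x(T, C) = -464/5 - C*(T - C)/5 (x(T, C) = -((T - C)*C + 464)/5 = -(C*(T - C) + 464)/5 = -(464 + C*(T - C))/5 = -464/5 - C*(T - C)/5)
√(N(-1517) - x(-383, 2118)) = √((-4929 + 3*(-1517)) - (-464/5 + (⅕)*2118² - ⅕*2118*(-383))) = √((-4929 - 4551) - (-464/5 + (⅕)*4485924 + 811194/5)) = √(-9480 - (-464/5 + 4485924/5 + 811194/5)) = √(-9480 - 1*5296654/5) = √(-9480 - 5296654/5) = √(-5344054/5) = I*√26720270/5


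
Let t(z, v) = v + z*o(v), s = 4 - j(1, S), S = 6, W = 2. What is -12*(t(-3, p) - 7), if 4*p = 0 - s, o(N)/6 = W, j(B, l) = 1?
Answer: 525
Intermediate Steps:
s = 3 (s = 4 - 1*1 = 4 - 1 = 3)
o(N) = 12 (o(N) = 6*2 = 12)
p = -¾ (p = (0 - 1*3)/4 = (0 - 3)/4 = (¼)*(-3) = -¾ ≈ -0.75000)
t(z, v) = v + 12*z (t(z, v) = v + z*12 = v + 12*z)
-12*(t(-3, p) - 7) = -12*((-¾ + 12*(-3)) - 7) = -12*((-¾ - 36) - 7) = -12*(-147/4 - 7) = -12*(-175/4) = 525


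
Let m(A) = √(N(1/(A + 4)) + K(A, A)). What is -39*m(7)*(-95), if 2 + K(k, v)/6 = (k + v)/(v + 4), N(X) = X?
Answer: 3705*I*√517/11 ≈ 7658.4*I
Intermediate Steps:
K(k, v) = -12 + 6*(k + v)/(4 + v) (K(k, v) = -12 + 6*((k + v)/(v + 4)) = -12 + 6*((k + v)/(4 + v)) = -12 + 6*(k + v)/(4 + v))
m(A) = √47*√(-1/(4 + A)) (m(A) = √(1/(A + 4) + 6*(-8 + A - A)/(4 + A)) = √(1/(4 + A) + 6*(-8)/(4 + A)) = √(1/(4 + A) - 48/(4 + A)) = √(-47/(4 + A)) = √47*√(-1/(4 + A)))
-39*m(7)*(-95) = -39*√47*√(-1/(4 + 7))*(-95) = -39*√47*√(-1/11)*(-95) = -39*√47*I*√11/11*(-95) = -39*I*√517/11*(-95) = 3705*I*√517/11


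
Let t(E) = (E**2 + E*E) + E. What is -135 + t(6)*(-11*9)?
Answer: -7857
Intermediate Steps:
t(E) = E + 2*E**2 (t(E) = (E**2 + E**2) + E = 2*E**2 + E = E + 2*E**2)
-135 + t(6)*(-11*9) = -135 + (6*(1 + 2*6))*(-11*9) = -135 + (6*(1 + 12))*(-99) = -135 + (6*13)*(-99) = -135 + 78*(-99) = -135 - 7722 = -7857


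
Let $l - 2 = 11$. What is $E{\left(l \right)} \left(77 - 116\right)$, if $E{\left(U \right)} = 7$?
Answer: $-273$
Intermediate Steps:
$l = 13$ ($l = 2 + 11 = 13$)
$E{\left(l \right)} \left(77 - 116\right) = 7 \left(77 - 116\right) = 7 \left(-39\right) = -273$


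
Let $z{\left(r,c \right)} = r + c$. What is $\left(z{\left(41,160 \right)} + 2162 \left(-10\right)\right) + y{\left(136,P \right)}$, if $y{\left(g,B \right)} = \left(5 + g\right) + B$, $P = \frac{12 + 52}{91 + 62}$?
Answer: $- \frac{3255470}{153} \approx -21278.0$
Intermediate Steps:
$P = \frac{64}{153} \approx 0.4183$
$y{\left(g,B \right)} = 5 + B + g$
$z{\left(r,c \right)} = c + r$
$\left(z{\left(41,160 \right)} + 2162 \left(-10\right)\right) + y{\left(136,P \right)} = \left(\left(160 + 41\right) + 2162 \left(-10\right)\right) + \left(5 + \frac{64}{153} + 136\right) = \left(201 - 21620\right) + \frac{21637}{153} = -21419 + \frac{21637}{153} = - \frac{3255470}{153}$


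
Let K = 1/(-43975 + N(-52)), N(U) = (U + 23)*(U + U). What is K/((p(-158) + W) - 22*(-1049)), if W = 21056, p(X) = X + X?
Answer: -1/1794741462 ≈ -5.5718e-10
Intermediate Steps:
p(X) = 2*X
N(U) = 2*U*(23 + U) (N(U) = (23 + U)*(2*U) = 2*U*(23 + U))
K = -1/40959 (K = 1/(-43975 + 2*(-52)*(23 - 52)) = 1/(-43975 + 2*(-52)*(-29)) = 1/(-43975 + 3016) = 1/(-40959) = -1/40959 ≈ -2.4415e-5)
K/((p(-158) + W) - 22*(-1049)) = -1/(40959*((2*(-158) + 21056) - 22*(-1049))) = -1/(40959*((-316 + 21056) + 23078)) = -1/(40959*(20740 + 23078)) = -1/40959/43818 = -1/40959*1/43818 = -1/1794741462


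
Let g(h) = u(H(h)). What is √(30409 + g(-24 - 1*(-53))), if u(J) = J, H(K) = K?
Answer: 3*√3382 ≈ 174.46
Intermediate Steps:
g(h) = h
√(30409 + g(-24 - 1*(-53))) = √(30409 + (-24 - 1*(-53))) = √(30409 + (-24 + 53)) = √(30409 + 29) = √30438 = 3*√3382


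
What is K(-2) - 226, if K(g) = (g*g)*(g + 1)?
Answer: -230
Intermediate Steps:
K(g) = g²*(1 + g)
K(-2) - 226 = (-2)²*(1 - 2) - 226 = 4*(-1) - 226 = -4 - 226 = -230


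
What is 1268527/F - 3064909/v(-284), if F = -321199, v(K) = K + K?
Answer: 983725182555/182441032 ≈ 5392.0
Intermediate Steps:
v(K) = 2*K
1268527/F - 3064909/v(-284) = 1268527/(-321199) - 3064909/(2*(-284)) = 1268527*(-1/321199) - 3064909/(-568) = -1268527/321199 - 3064909*(-1/568) = -1268527/321199 + 3064909/568 = 983725182555/182441032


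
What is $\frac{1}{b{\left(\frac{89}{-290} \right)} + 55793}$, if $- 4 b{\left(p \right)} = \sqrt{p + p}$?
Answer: $\frac{129439760}{7221832529769} + \frac{4 i \sqrt{12905}}{7221832529769} \approx 1.7923 \cdot 10^{-5} + 6.292 \cdot 10^{-11} i$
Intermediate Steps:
$b{\left(p \right)} = - \frac{\sqrt{2} \sqrt{p}}{4}$ ($b{\left(p \right)} = - \frac{\sqrt{p + p}}{4} = - \frac{\sqrt{2 p}}{4} = - \frac{\sqrt{2} \sqrt{p}}{4}$)
$\frac{1}{b{\left(\frac{89}{-290} \right)} + 55793} = \frac{1}{- \frac{\sqrt{2} \sqrt{\frac{89}{-290}}}{4} + 55793} = \frac{1}{- \frac{\sqrt{2} \sqrt{89 \left(- \frac{1}{290}\right)}}{4} + 55793} = \frac{1}{- \frac{\sqrt{2} \sqrt{- \frac{89}{290}}}{4} + 55793} = \frac{1}{- \frac{\sqrt{2} \frac{i \sqrt{25810}}{290}}{4} + 55793} = \frac{1}{- \frac{i \sqrt{12905}}{580} + 55793} = \frac{1}{55793 - \frac{i \sqrt{12905}}{580}}$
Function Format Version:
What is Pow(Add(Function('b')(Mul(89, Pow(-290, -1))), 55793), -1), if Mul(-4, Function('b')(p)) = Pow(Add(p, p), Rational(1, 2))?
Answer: Add(Rational(129439760, 7221832529769), Mul(Rational(4, 7221832529769), I, Pow(12905, Rational(1, 2)))) ≈ Add(1.7923e-5, Mul(6.2920e-11, I))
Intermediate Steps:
Function('b')(p) = Mul(Rational(-1, 4), Pow(2, Rational(1, 2)), Pow(p, Rational(1, 2))) (Function('b')(p) = Mul(Rational(-1, 4), Pow(Add(p, p), Rational(1, 2))) = Mul(Rational(-1, 4), Pow(Mul(2, p), Rational(1, 2))) = Mul(Rational(-1, 4), Mul(Pow(2, Rational(1, 2)), Pow(p, Rational(1, 2)))) = Mul(Rational(-1, 4), Pow(2, Rational(1, 2)), Pow(p, Rational(1, 2))))
Pow(Add(Function('b')(Mul(89, Pow(-290, -1))), 55793), -1) = Pow(Add(Mul(Rational(-1, 4), Pow(2, Rational(1, 2)), Pow(Mul(89, Pow(-290, -1)), Rational(1, 2))), 55793), -1) = Pow(Add(Mul(Rational(-1, 4), Pow(2, Rational(1, 2)), Pow(Mul(89, Rational(-1, 290)), Rational(1, 2))), 55793), -1) = Pow(Add(Mul(Rational(-1, 4), Pow(2, Rational(1, 2)), Pow(Rational(-89, 290), Rational(1, 2))), 55793), -1) = Pow(Add(Mul(Rational(-1, 4), Pow(2, Rational(1, 2)), Mul(Rational(1, 290), I, Pow(25810, Rational(1, 2)))), 55793), -1) = Pow(Add(Mul(Rational(-1, 580), I, Pow(12905, Rational(1, 2))), 55793), -1) = Pow(Add(55793, Mul(Rational(-1, 580), I, Pow(12905, Rational(1, 2)))), -1)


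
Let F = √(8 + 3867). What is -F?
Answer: -5*√155 ≈ -62.250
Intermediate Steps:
F = 5*√155 (F = √3875 = 5*√155 ≈ 62.250)
-F = -5*√155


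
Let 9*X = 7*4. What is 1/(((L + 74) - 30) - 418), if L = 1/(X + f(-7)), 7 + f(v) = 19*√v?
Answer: -77011403/28802382613 + 1539*I*√7/28802382613 ≈ -0.0026738 + 1.4137e-7*I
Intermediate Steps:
f(v) = -7 + 19*√v
X = 28/9 (X = (7*4)/9 = (⅑)*28 = 28/9 ≈ 3.1111)
L = 1/(-35/9 + 19*I*√7) (L = 1/(28/9 + (-7 + 19*√(-7))) = 1/(28/9 + (-7 + 19*(I*√7))) = 1/(28/9 + (-7 + 19*I*√7)) = 1/(-35/9 + 19*I*√7) ≈ -0.0015298 - 0.019775*I)
1/(((L + 74) - 30) - 418) = 1/((((-45/29416 - 1539*I*√7/205912) + 74) - 30) - 418) = 1/(((2176739/29416 - 1539*I*√7/205912) - 30) - 418) = 1/((1294259/29416 - 1539*I*√7/205912) - 418) = 1/(-11001629/29416 - 1539*I*√7/205912)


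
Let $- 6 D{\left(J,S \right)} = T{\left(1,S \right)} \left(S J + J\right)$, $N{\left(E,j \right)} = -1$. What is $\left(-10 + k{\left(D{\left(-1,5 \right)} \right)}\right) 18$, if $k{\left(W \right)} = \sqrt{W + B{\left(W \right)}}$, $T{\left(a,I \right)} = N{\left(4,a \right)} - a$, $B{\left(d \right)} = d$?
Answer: $-180 + 36 i \approx -180.0 + 36.0 i$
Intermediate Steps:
$T{\left(a,I \right)} = -1 - a$
$D{\left(J,S \right)} = \frac{J}{3} + \frac{J S}{3}$ ($D{\left(J,S \right)} = - \frac{\left(-1 - 1\right) \left(S J + J\right)}{6} = - \frac{\left(-1 - 1\right) \left(J S + J\right)}{6} = - \frac{\left(-2\right) \left(J + J S\right)}{6} = - \frac{- 2 J - 2 J S}{6} = \frac{J}{3} + \frac{J S}{3}$)
$k{\left(W \right)} = \sqrt{2} \sqrt{W}$ ($k{\left(W \right)} = \sqrt{W + W} = \sqrt{2 W} = \sqrt{2} \sqrt{W}$)
$\left(-10 + k{\left(D{\left(-1,5 \right)} \right)}\right) 18 = \left(-10 + \sqrt{2} \sqrt{\frac{1}{3} \left(-1\right) \left(1 + 5\right)}\right) 18 = \left(-10 + \sqrt{2} \sqrt{\frac{1}{3} \left(-1\right) 6}\right) 18 = \left(-10 + \sqrt{2} \sqrt{-2}\right) 18 = \left(-10 + \sqrt{2} i \sqrt{2}\right) 18 = \left(-10 + 2 i\right) 18 = -180 + 36 i$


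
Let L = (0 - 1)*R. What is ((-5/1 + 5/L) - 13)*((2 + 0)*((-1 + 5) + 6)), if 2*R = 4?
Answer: -410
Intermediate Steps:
R = 2 (R = (½)*4 = 2)
L = -2 (L = (0 - 1)*2 = -1*2 = -2)
((-5/1 + 5/L) - 13)*((2 + 0)*((-1 + 5) + 6)) = ((-5/1 + 5/(-2)) - 13)*((2 + 0)*((-1 + 5) + 6)) = ((-5*1 + 5*(-½)) - 13)*(2*(4 + 6)) = ((-5 - 5/2) - 13)*(2*10) = (-15/2 - 13)*20 = -41/2*20 = -410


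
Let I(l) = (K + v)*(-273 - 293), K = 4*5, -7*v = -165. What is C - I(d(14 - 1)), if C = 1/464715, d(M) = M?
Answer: 80223750457/3253005 ≈ 24661.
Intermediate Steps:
v = 165/7 (v = -⅐*(-165) = 165/7 ≈ 23.571)
C = 1/464715 ≈ 2.1519e-6
K = 20
I(l) = -172630/7 (I(l) = (20 + 165/7)*(-273 - 293) = (305/7)*(-566) = -172630/7)
C - I(d(14 - 1)) = 1/464715 - 1*(-172630/7) = 1/464715 + 172630/7 = 80223750457/3253005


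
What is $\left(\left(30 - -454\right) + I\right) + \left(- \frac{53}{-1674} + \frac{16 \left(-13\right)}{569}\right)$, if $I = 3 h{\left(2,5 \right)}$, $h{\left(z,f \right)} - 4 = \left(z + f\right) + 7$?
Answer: $\frac{512130193}{952506} \approx 537.67$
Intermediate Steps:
$h{\left(z,f \right)} = 11 + f + z$ ($h{\left(z,f \right)} = 4 + \left(\left(z + f\right) + 7\right) = 4 + \left(\left(f + z\right) + 7\right) = 4 + \left(7 + f + z\right) = 11 + f + z$)
$I = 54$ ($I = 3 \left(11 + 5 + 2\right) = 3 \cdot 18 = 54$)
$\left(\left(30 - -454\right) + I\right) + \left(- \frac{53}{-1674} + \frac{16 \left(-13\right)}{569}\right) = \left(\left(30 - -454\right) + 54\right) + \left(- \frac{53}{-1674} + \frac{16 \left(-13\right)}{569}\right) = \left(\left(30 + 454\right) + 54\right) - \frac{318035}{952506} = \left(484 + 54\right) + \left(\frac{53}{1674} - \frac{208}{569}\right) = 538 - \frac{318035}{952506} = \frac{512130193}{952506}$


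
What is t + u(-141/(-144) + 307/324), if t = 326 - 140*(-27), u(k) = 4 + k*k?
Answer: 6909456769/1679616 ≈ 4113.7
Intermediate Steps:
u(k) = 4 + k²
t = 4106 (t = 326 + 3780 = 4106)
t + u(-141/(-144) + 307/324) = 4106 + (4 + (-141/(-144) + 307/324)²) = 4106 + (4 + (-141*(-1/144) + 307*(1/324))²) = 4106 + (4 + (47/48 + 307/324)²) = 4106 + (4 + (2497/1296)²) = 4106 + (4 + 6235009/1679616) = 4106 + 12953473/1679616 = 6909456769/1679616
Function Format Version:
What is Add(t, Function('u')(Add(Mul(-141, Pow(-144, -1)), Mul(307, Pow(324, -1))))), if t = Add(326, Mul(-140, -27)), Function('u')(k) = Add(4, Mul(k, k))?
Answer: Rational(6909456769, 1679616) ≈ 4113.7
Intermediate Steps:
Function('u')(k) = Add(4, Pow(k, 2))
t = 4106 (t = Add(326, 3780) = 4106)
Add(t, Function('u')(Add(Mul(-141, Pow(-144, -1)), Mul(307, Pow(324, -1))))) = Add(4106, Add(4, Pow(Add(Mul(-141, Pow(-144, -1)), Mul(307, Pow(324, -1))), 2))) = Add(4106, Add(4, Pow(Add(Mul(-141, Rational(-1, 144)), Mul(307, Rational(1, 324))), 2))) = Add(4106, Add(4, Pow(Add(Rational(47, 48), Rational(307, 324)), 2))) = Add(4106, Add(4, Pow(Rational(2497, 1296), 2))) = Add(4106, Add(4, Rational(6235009, 1679616))) = Add(4106, Rational(12953473, 1679616)) = Rational(6909456769, 1679616)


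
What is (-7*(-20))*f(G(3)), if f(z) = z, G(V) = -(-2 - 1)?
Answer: 420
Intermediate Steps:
G(V) = 3 (G(V) = -1*(-3) = 3)
(-7*(-20))*f(G(3)) = -7*(-20)*3 = 140*3 = 420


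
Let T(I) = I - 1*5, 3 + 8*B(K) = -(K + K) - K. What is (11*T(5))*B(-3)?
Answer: 0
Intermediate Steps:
B(K) = -3/8 - 3*K/8 (B(K) = -3/8 + (-(K + K) - K)/8 = -3/8 + (-2*K - K)/8 = -3/8 + (-3*K)/8 = -3/8 - 3*K/8)
T(I) = -5 + I (T(I) = I - 5 = -5 + I)
(11*T(5))*B(-3) = (11*(-5 + 5))*(-3/8 - 3/8*(-3)) = (11*0)*(-3/8 + 9/8) = 0*(¾) = 0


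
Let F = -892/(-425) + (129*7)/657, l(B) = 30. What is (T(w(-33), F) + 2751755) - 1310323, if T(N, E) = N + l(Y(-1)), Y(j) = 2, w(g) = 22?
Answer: 1441484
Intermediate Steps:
F = 323273/93075 (F = -892*(-1/425) + 903*(1/657) = 892/425 + 301/219 = 323273/93075 ≈ 3.4733)
T(N, E) = 30 + N (T(N, E) = N + 30 = 30 + N)
(T(w(-33), F) + 2751755) - 1310323 = ((30 + 22) + 2751755) - 1310323 = (52 + 2751755) - 1310323 = 2751807 - 1310323 = 1441484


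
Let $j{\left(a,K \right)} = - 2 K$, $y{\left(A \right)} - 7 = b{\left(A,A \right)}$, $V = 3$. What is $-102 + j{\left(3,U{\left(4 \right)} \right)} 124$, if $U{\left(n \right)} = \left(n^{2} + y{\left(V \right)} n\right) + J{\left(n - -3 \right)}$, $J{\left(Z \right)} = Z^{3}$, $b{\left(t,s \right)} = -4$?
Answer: $-92110$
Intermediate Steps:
$y{\left(A \right)} = 3$ ($y{\left(A \right)} = 7 - 4 = 3$)
$U{\left(n \right)} = n^{2} + \left(3 + n\right)^{3} + 3 n$ ($U{\left(n \right)} = \left(n^{2} + 3 n\right) + \left(n - -3\right)^{3} = \left(n^{2} + 3 n\right) + \left(n + 3\right)^{3} = \left(n^{2} + 3 n\right) + \left(3 + n\right)^{3} = n^{2} + \left(3 + n\right)^{3} + 3 n$)
$-102 + j{\left(3,U{\left(4 \right)} \right)} 124 = -102 + - 2 \left(4^{2} + \left(3 + 4\right)^{3} + 3 \cdot 4\right) 124 = -102 + - 2 \left(16 + 7^{3} + 12\right) 124 = -102 + - 2 \left(16 + 343 + 12\right) 124 = -102 + \left(-2\right) 371 \cdot 124 = -102 - 92008 = -92110$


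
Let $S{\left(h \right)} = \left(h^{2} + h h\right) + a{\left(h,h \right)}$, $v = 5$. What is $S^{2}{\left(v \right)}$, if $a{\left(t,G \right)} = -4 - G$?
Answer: $1681$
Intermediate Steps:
$S{\left(h \right)} = -4 - h + 2 h^{2}$ ($S{\left(h \right)} = \left(h^{2} + h h\right) - \left(4 + h\right) = \left(h^{2} + h^{2}\right) - \left(4 + h\right) = 2 h^{2} - \left(4 + h\right) = -4 - h + 2 h^{2}$)
$S^{2}{\left(v \right)} = \left(-4 - 5 + 2 \cdot 5^{2}\right)^{2} = \left(-4 - 5 + 2 \cdot 25\right)^{2} = \left(-4 - 5 + 50\right)^{2} = 41^{2} = 1681$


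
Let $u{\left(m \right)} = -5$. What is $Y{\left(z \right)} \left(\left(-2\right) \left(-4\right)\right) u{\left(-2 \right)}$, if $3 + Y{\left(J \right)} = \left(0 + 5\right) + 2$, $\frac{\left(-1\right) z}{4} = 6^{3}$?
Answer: $-160$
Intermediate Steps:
$z = -864$ ($z = - 4 \cdot 6^{3} = \left(-4\right) 216 = -864$)
$Y{\left(J \right)} = 4$ ($Y{\left(J \right)} = -3 + \left(\left(0 + 5\right) + 2\right) = -3 + \left(5 + 2\right) = -3 + 7 = 4$)
$Y{\left(z \right)} \left(\left(-2\right) \left(-4\right)\right) u{\left(-2 \right)} = 4 \left(\left(-2\right) \left(-4\right)\right) \left(-5\right) = 4 \cdot 8 \left(-5\right) = 32 \left(-5\right) = -160$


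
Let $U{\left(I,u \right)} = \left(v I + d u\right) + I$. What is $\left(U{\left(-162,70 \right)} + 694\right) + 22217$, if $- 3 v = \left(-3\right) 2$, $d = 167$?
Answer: $34115$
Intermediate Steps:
$v = 2$ ($v = - \frac{\left(-3\right) 2}{3} = \left(- \frac{1}{3}\right) \left(-6\right) = 2$)
$U{\left(I,u \right)} = 3 I + 167 u$ ($U{\left(I,u \right)} = \left(2 I + 167 u\right) + I = 3 I + 167 u$)
$\left(U{\left(-162,70 \right)} + 694\right) + 22217 = \left(\left(3 \left(-162\right) + 167 \cdot 70\right) + 694\right) + 22217 = \left(\left(-486 + 11690\right) + 694\right) + 22217 = \left(11204 + 694\right) + 22217 = 11898 + 22217 = 34115$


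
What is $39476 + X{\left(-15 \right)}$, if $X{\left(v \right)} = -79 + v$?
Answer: $39382$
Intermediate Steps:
$39476 + X{\left(-15 \right)} = 39476 - 94 = 39382$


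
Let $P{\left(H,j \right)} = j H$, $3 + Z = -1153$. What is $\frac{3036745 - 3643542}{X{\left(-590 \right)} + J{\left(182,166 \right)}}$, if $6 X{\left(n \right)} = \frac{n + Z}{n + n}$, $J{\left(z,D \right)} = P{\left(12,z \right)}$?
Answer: $- \frac{716020460}{2577411} \approx -277.81$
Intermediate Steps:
$Z = -1156$ ($Z = -3 - 1153 = -1156$)
$P{\left(H,j \right)} = H j$
$J{\left(z,D \right)} = 12 z$
$X{\left(n \right)} = \frac{-1156 + n}{12 n}$ ($X{\left(n \right)} = \frac{\left(n - 1156\right) \frac{1}{n + n}}{6} = \frac{\left(-1156 + n\right) \frac{1}{2 n}}{6} = \frac{\frac{1}{2} \frac{1}{n} \left(-1156 + n\right)}{6} = \frac{-1156 + n}{12 n}$)
$\frac{3036745 - 3643542}{X{\left(-590 \right)} + J{\left(182,166 \right)}} = \frac{3036745 - 3643542}{\frac{-1156 - 590}{12 \left(-590\right)} + 12 \cdot 182} = - \frac{606797}{\frac{1}{12} \left(- \frac{1}{590}\right) \left(-1746\right) + 2184} = - \frac{606797}{\frac{291}{1180} + 2184} = - \frac{606797}{\frac{2577411}{1180}} = \left(-606797\right) \frac{1180}{2577411} = - \frac{716020460}{2577411}$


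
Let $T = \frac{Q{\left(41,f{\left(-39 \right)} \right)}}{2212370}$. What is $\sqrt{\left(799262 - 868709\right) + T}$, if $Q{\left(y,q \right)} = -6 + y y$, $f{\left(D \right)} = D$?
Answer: $\frac{i \sqrt{13596558566997382}}{442474} \approx 263.53 i$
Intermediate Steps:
$Q{\left(y,q \right)} = -6 + y^{2}$
$T = \frac{335}{442474}$ ($T = \frac{-6 + 41^{2}}{2212370} = \left(-6 + 1681\right) \frac{1}{2212370} = 1675 \cdot \frac{1}{2212370} = \frac{335}{442474} \approx 0.00075711$)
$\sqrt{\left(799262 - 868709\right) + T} = \sqrt{\left(799262 - 868709\right) + \frac{335}{442474}} = \sqrt{-69447 + \frac{335}{442474}} = \sqrt{- \frac{30728491543}{442474}} = \frac{i \sqrt{13596558566997382}}{442474}$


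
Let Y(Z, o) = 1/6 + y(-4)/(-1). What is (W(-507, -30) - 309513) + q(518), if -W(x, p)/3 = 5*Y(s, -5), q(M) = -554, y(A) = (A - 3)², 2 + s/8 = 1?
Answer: -618669/2 ≈ -3.0933e+5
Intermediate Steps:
s = -8 (s = -16 + 8*1 = -16 + 8 = -8)
y(A) = (-3 + A)²
Y(Z, o) = -293/6 (Y(Z, o) = 1/6 + (-3 - 4)²/(-1) = 1*(⅙) + (-7)²*(-1) = ⅙ + 49*(-1) = ⅙ - 49 = -293/6)
W(x, p) = 1465/2 (W(x, p) = -15*(-293)/6 = -3*(-1465/6) = 1465/2)
(W(-507, -30) - 309513) + q(518) = (1465/2 - 309513) - 554 = -617561/2 - 554 = -618669/2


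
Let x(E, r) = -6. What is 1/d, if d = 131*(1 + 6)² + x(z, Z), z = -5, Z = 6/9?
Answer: 1/6413 ≈ 0.00015593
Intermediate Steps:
Z = ⅔ (Z = 6*(⅑) = ⅔ ≈ 0.66667)
d = 6413 (d = 131*(1 + 6)² - 6 = 131*7² - 6 = 131*49 - 6 = 6419 - 6 = 6413)
1/d = 1/6413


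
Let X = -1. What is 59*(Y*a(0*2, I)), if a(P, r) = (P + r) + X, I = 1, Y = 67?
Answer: 0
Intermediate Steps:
a(P, r) = -1 + P + r (a(P, r) = (P + r) - 1 = -1 + P + r)
59*(Y*a(0*2, I)) = 59*(67*(-1 + 0*2 + 1)) = 59*(67*(-1 + 0 + 1)) = 59*(67*0) = 59*0 = 0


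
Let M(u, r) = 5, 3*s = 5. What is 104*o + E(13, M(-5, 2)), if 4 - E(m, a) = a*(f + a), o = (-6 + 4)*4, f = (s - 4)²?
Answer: -7922/9 ≈ -880.22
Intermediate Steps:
s = 5/3 (s = (⅓)*5 = 5/3 ≈ 1.6667)
f = 49/9 (f = (5/3 - 4)² = (-7/3)² = 49/9 ≈ 5.4444)
o = -8 (o = -2*4 = -8)
E(m, a) = 4 - a*(49/9 + a)
104*o + E(13, M(-5, 2)) = 104*(-8) + (4 - 1*5² - 49/9*5) = -832 + (4 - 1*25 - 245/9) = -832 + (4 - 25 - 245/9) = -832 - 434/9 = -7922/9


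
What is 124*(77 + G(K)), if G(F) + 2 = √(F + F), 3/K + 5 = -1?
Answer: 9300 + 124*I ≈ 9300.0 + 124.0*I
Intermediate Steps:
K = -½ (K = 3/(-5 - 1) = 3/(-6) = 3*(-⅙) = -½ ≈ -0.50000)
G(F) = -2 + √2*√F (G(F) = -2 + √(F + F) = -2 + √(2*F) = -2 + √2*√F)
124*(77 + G(K)) = 124*(77 + (-2 + √2*√(-½))) = 124*(77 + (-2 + √2*(I*√2/2))) = 124*(77 + (-2 + I)) = 124*(75 + I) = 9300 + 124*I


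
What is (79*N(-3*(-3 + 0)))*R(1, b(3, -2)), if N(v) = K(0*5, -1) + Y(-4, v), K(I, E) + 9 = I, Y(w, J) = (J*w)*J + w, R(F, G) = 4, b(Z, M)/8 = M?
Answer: -106492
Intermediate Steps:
b(Z, M) = 8*M
Y(w, J) = w + w*J² (Y(w, J) = w*J² + w = w + w*J²)
K(I, E) = -9 + I
N(v) = -13 - 4*v² (N(v) = (-9 + 0*5) - 4*(1 + v²) = (-9 + 0) + (-4 - 4*v²) = -9 + (-4 - 4*v²) = -13 - 4*v²)
(79*N(-3*(-3 + 0)))*R(1, b(3, -2)) = (79*(-13 - 4*9*(-3 + 0)²))*4 = (79*(-13 - 4*(-3*(-3))²))*4 = (79*(-13 - 4*9²))*4 = (79*(-13 - 4*81))*4 = (79*(-13 - 324))*4 = (79*(-337))*4 = -26623*4 = -106492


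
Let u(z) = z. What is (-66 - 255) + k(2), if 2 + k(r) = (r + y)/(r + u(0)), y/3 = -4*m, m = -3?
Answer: -304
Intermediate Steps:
y = 36 (y = 3*(-4*(-3)) = 3*12 = 36)
k(r) = -2 + (36 + r)/r (k(r) = -2 + (r + 36)/(r + 0) = -2 + (36 + r)/r)
(-66 - 255) + k(2) = (-66 - 255) + (36 - 1*2)/2 = -321 + (36 - 2)/2 = -321 + (½)*34 = -321 + 17 = -304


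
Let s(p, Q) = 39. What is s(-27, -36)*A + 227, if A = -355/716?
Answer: 148687/716 ≈ 207.66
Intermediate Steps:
A = -355/716 (A = -355*1/716 = -355/716 ≈ -0.49581)
s(-27, -36)*A + 227 = 39*(-355/716) + 227 = -13845/716 + 227 = 148687/716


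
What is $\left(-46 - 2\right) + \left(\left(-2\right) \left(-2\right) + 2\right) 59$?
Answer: $306$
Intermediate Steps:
$\left(-46 - 2\right) + \left(\left(-2\right) \left(-2\right) + 2\right) 59 = -48 + \left(4 + 2\right) 59 = -48 + 6 \cdot 59 = -48 + 354 = 306$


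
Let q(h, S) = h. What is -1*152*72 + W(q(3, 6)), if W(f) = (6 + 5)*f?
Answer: -10911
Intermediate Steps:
W(f) = 11*f
-1*152*72 + W(q(3, 6)) = -1*152*72 + 11*3 = -152*72 + 33 = -10944 + 33 = -10911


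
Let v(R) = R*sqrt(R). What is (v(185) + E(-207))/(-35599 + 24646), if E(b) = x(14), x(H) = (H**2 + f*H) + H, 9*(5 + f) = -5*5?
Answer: -910/98577 - 185*sqrt(185)/10953 ≈ -0.23897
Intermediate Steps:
f = -70/9 (f = -5 + (-5*5)/9 = -5 + (1/9)*(-25) = -5 - 25/9 = -70/9 ≈ -7.7778)
x(H) = H**2 - 61*H/9 (x(H) = (H**2 - 70*H/9) + H = H**2 - 61*H/9)
E(b) = 910/9 (E(b) = (1/9)*14*(-61 + 9*14) = (1/9)*14*(-61 + 126) = (1/9)*14*65 = 910/9)
v(R) = R**(3/2)
(v(185) + E(-207))/(-35599 + 24646) = (185**(3/2) + 910/9)/(-35599 + 24646) = (185*sqrt(185) + 910/9)/(-10953) = (910/9 + 185*sqrt(185))*(-1/10953) = -910/98577 - 185*sqrt(185)/10953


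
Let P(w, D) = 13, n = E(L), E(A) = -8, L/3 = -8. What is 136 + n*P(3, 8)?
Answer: 32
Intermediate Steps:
L = -24 (L = 3*(-8) = -24)
n = -8
136 + n*P(3, 8) = 136 - 8*13 = 136 - 104 = 32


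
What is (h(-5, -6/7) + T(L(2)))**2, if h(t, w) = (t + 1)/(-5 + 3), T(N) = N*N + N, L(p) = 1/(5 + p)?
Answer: 11236/2401 ≈ 4.6797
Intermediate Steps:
T(N) = N + N**2 (T(N) = N**2 + N = N + N**2)
h(t, w) = -1/2 - t/2 (h(t, w) = (1 + t)/(-2) = (1 + t)*(-1/2) = -1/2 - t/2)
(h(-5, -6/7) + T(L(2)))**2 = ((-1/2 - 1/2*(-5)) + (1 + 1/(5 + 2))/(5 + 2))**2 = ((-1/2 + 5/2) + (1 + 1/7)/7)**2 = (2 + (1 + 1/7)/7)**2 = (2 + (1/7)*(8/7))**2 = (2 + 8/49)**2 = (106/49)**2 = 11236/2401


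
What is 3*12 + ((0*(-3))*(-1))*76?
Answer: 36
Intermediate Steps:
3*12 + ((0*(-3))*(-1))*76 = 36 + (0*(-1))*76 = 36 + 0*76 = 36 + 0 = 36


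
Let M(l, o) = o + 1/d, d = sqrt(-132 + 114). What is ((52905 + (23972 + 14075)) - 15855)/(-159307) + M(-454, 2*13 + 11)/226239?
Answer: -16983975824/36041456373 - I*sqrt(2)/1357434 ≈ -0.47123 - 1.0418e-6*I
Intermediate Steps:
d = 3*I*sqrt(2) (d = sqrt(-18) = 3*I*sqrt(2) ≈ 4.2426*I)
M(l, o) = o - I*sqrt(2)/6 (M(l, o) = o + 1/(3*I*sqrt(2)) = o - I*sqrt(2)/6)
((52905 + (23972 + 14075)) - 15855)/(-159307) + M(-454, 2*13 + 11)/226239 = ((52905 + (23972 + 14075)) - 15855)/(-159307) + ((2*13 + 11) - I*sqrt(2)/6)/226239 = ((52905 + 38047) - 15855)*(-1/159307) + ((26 + 11) - I*sqrt(2)/6)*(1/226239) = (90952 - 15855)*(-1/159307) + (37 - I*sqrt(2)/6)*(1/226239) = 75097*(-1/159307) + (37/226239 - I*sqrt(2)/1357434) = -75097/159307 + (37/226239 - I*sqrt(2)/1357434) = -16983975824/36041456373 - I*sqrt(2)/1357434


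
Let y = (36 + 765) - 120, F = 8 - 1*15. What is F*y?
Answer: -4767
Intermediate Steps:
F = -7 (F = 8 - 15 = -7)
y = 681 (y = 801 - 120 = 681)
F*y = -7*681 = -4767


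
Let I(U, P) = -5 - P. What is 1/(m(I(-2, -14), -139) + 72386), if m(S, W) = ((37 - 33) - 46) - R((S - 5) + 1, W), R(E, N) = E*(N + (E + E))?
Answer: 1/72989 ≈ 1.3701e-5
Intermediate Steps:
R(E, N) = E*(N + 2*E)
m(S, W) = -42 - (-4 + S)*(-8 + W + 2*S) (m(S, W) = ((37 - 33) - 46) - ((S - 5) + 1)*(W + 2*((S - 5) + 1)) = (4 - 46) - ((-5 + S) + 1)*(W + 2*((-5 + S) + 1)) = -42 - (-4 + S)*(W + 2*(-4 + S)) = -42 - (-4 + S)*(W + (-8 + 2*S)) = -42 - (-4 + S)*(-8 + W + 2*S))
1/(m(I(-2, -14), -139) + 72386) = 1/((-42 - (-4 + (-5 - 1*(-14)))*(-8 - 139 + 2*(-5 - 1*(-14)))) + 72386) = 1/((-42 - (-4 + (-5 + 14))*(-8 - 139 + 2*(-5 + 14))) + 72386) = 1/((-42 - (-4 + 9)*(-8 - 139 + 2*9)) + 72386) = 1/((-42 - 1*5*(-8 - 139 + 18)) + 72386) = 1/((-42 - 1*5*(-129)) + 72386) = 1/((-42 + 645) + 72386) = 1/(603 + 72386) = 1/72989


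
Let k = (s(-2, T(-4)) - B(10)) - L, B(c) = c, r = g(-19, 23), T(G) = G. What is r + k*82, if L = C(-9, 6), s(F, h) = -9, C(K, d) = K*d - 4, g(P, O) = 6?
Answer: 3204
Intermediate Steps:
C(K, d) = -4 + K*d
r = 6
L = -58 (L = -4 - 9*6 = -4 - 54 = -58)
k = 39 (k = (-9 - 1*10) - 1*(-58) = (-9 - 10) + 58 = -19 + 58 = 39)
r + k*82 = 6 + 39*82 = 6 + 3198 = 3204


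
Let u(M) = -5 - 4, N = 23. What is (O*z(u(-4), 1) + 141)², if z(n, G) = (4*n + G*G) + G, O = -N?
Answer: 851929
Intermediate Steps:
O = -23 (O = -1*23 = -23)
u(M) = -9
z(n, G) = G + G² + 4*n (z(n, G) = (4*n + G²) + G = (G² + 4*n) + G = G + G² + 4*n)
(O*z(u(-4), 1) + 141)² = (-23*(1 + 1² + 4*(-9)) + 141)² = (-23*(1 + 1 - 36) + 141)² = (-23*(-34) + 141)² = (782 + 141)² = 923² = 851929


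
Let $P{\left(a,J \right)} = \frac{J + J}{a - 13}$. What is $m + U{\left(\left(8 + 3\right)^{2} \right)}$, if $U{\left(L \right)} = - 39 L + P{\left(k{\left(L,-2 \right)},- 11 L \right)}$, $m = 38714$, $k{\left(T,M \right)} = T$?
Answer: $\frac{1834399}{54} \approx 33970.0$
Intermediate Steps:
$P{\left(a,J \right)} = \frac{2 J}{-13 + a}$
$U{\left(L \right)} = - 39 L - \frac{22 L}{-13 + L}$ ($U{\left(L \right)} = - 39 L + \frac{2 \left(- 11 L\right)}{-13 + L} = - 39 L - \frac{22 L}{-13 + L}$)
$m + U{\left(\left(8 + 3\right)^{2} \right)} = 38714 + \frac{\left(8 + 3\right)^{2} \left(485 - 39 \left(8 + 3\right)^{2}\right)}{-13 + \left(8 + 3\right)^{2}} = 38714 + \frac{11^{2} \left(485 - 39 \cdot 11^{2}\right)}{-13 + 11^{2}} = 38714 + \frac{121 \left(485 - 4719\right)}{-13 + 121} = 38714 + \frac{121 \left(485 - 4719\right)}{108} = 38714 + 121 \cdot \frac{1}{108} \left(-4234\right) = 38714 - \frac{256157}{54} = \frac{1834399}{54}$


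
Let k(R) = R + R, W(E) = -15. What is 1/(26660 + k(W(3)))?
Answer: 1/26630 ≈ 3.7552e-5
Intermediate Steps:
k(R) = 2*R
1/(26660 + k(W(3))) = 1/(26660 + 2*(-15)) = 1/(26660 - 30) = 1/26630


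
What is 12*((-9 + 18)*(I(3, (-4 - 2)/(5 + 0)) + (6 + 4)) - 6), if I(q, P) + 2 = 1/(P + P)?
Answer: 747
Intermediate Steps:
I(q, P) = -2 + 1/(2*P) (I(q, P) = -2 + 1/(P + P) = -2 + 1/(2*P))
12*((-9 + 18)*(I(3, (-4 - 2)/(5 + 0)) + (6 + 4)) - 6) = 12*((-9 + 18)*((-2 + 1/(2*(((-4 - 2)/(5 + 0))))) + (6 + 4)) - 6) = 12*(9*((-2 + 1/(2*((-6/5)))) + 10) - 6) = 12*(9*((-2 + 1/(2*((-6*⅕)))) + 10) - 6) = 12*(9*((-2 + 1/(2*(-6/5))) + 10) - 6) = 12*(9*((-2 + (½)*(-⅚)) + 10) - 6) = 12*(9*((-2 - 5/12) + 10) - 6) = 12*(9*(-29/12 + 10) - 6) = 12*(9*(91/12) - 6) = 12*(273/4 - 6) = 12*(249/4) = 747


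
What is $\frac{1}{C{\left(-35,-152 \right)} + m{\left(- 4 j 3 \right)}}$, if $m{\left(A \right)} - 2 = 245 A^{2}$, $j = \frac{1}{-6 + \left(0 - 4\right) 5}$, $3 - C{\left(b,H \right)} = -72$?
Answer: $\frac{169}{21833} \approx 0.0077406$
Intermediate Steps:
$C{\left(b,H \right)} = 75$ ($C{\left(b,H \right)} = 3 - -72 = 3 + 72 = 75$)
$j = - \frac{1}{26}$ ($j = \frac{1}{-6 - 20} = \frac{1}{-26} = - \frac{1}{26} \approx -0.038462$)
$m{\left(A \right)} = 2 + 245 A^{2}$
$\frac{1}{C{\left(-35,-152 \right)} + m{\left(- 4 j 3 \right)}} = \frac{1}{75 + \left(2 + 245 \left(\left(-4\right) \left(- \frac{1}{26}\right) 3\right)^{2}\right)} = \frac{1}{75 + \left(2 + 245 \left(\frac{2}{13} \cdot 3\right)^{2}\right)} = \frac{1}{75 + \left(2 + 245 \left(\frac{6}{13}\right)^{2}\right)} = \frac{1}{75 + \left(2 + 245 \cdot \frac{36}{169}\right)} = \frac{1}{75 + \left(2 + \frac{8820}{169}\right)} = \frac{1}{75 + \frac{9158}{169}} = \frac{1}{\frac{21833}{169}} = \frac{169}{21833}$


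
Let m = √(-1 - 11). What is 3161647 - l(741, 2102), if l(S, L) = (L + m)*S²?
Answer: -1151006615 - 1098162*I*√3 ≈ -1.151e+9 - 1.9021e+6*I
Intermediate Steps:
m = 2*I*√3 (m = √(-12) = 2*I*√3 ≈ 3.4641*I)
l(S, L) = S²*(L + 2*I*√3) (l(S, L) = (L + 2*I*√3)*S² = S²*(L + 2*I*√3))
3161647 - l(741, 2102) = 3161647 - 741²*(2102 + 2*I*√3) = 3161647 - 549081*(2102 + 2*I*√3) = 3161647 - (1154168262 + 1098162*I*√3) = 3161647 + (-1154168262 - 1098162*I*√3) = -1151006615 - 1098162*I*√3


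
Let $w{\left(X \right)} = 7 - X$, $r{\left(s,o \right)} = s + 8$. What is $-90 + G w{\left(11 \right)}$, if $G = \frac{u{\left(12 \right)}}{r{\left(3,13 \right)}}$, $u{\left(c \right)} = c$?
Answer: $- \frac{1038}{11} \approx -94.364$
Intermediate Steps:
$r{\left(s,o \right)} = 8 + s$
$G = \frac{12}{11}$ ($G = \frac{12}{8 + 3} = \frac{12}{11} \approx 1.0909$)
$-90 + G w{\left(11 \right)} = -90 + \frac{12 \left(7 - 11\right)}{11} = -90 + \frac{12}{11} \left(-4\right) = -90 - \frac{48}{11} = - \frac{1038}{11}$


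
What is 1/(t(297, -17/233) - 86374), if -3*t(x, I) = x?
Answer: -1/86473 ≈ -1.1564e-5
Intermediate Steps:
t(x, I) = -x/3
1/(t(297, -17/233) - 86374) = 1/(-1/3*297 - 86374) = 1/(-99 - 86374) = 1/(-86473) = -1/86473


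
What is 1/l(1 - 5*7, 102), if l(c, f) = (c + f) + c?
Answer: 1/34 ≈ 0.029412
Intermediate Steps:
l(c, f) = f + 2*c
1/l(1 - 5*7, 102) = 1/(102 + 2*(1 - 5*7)) = 1/(102 + 2*(1 - 35)) = 1/(102 + 2*(-34)) = 1/(102 - 68) = 1/34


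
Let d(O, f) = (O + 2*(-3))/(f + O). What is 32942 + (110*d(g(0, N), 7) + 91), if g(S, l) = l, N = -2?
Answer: 32857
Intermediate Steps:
d(O, f) = (-6 + O)/(O + f) (d(O, f) = (O - 6)/(O + f) = (-6 + O)/(O + f))
32942 + (110*d(g(0, N), 7) + 91) = 32942 + (110*((-6 - 2)/(-2 + 7)) + 91) = 32942 + (110*(-8/5) + 91) = 32942 + (-176 + 91) = 32942 - 85 = 32857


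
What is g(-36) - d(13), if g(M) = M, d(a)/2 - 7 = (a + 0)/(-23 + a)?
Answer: -237/5 ≈ -47.400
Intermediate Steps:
d(a) = 14 + 2*a/(-23 + a) (d(a) = 14 + 2*((a + 0)/(-23 + a)) = 14 + 2*(a/(-23 + a)) = 14 + 2*a/(-23 + a))
g(-36) - d(13) = -36 - 2*(-161 + 8*13)/(-23 + 13) = -36 - 2*(-161 + 104)/(-10) = -36 - 2*(-1)*(-57)/10 = -36 - 1*57/5 = -36 - 57/5 = -237/5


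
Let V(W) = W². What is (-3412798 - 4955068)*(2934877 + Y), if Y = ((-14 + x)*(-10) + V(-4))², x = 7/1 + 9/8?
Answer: -196843307493989/8 ≈ -2.4605e+13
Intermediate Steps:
x = 65/8 (x = 7*1 + 9*(⅛) = 7 + 9/8 = 65/8 ≈ 8.1250)
Y = 89401/16 (Y = ((-14 + 65/8)*(-10) + (-4)²)² = (-47/8*(-10) + 16)² = (235/4 + 16)² = (299/4)² = 89401/16 ≈ 5587.6)
(-3412798 - 4955068)*(2934877 + Y) = (-3412798 - 4955068)*(2934877 + 89401/16) = -8367866*47047433/16 = -196843307493989/8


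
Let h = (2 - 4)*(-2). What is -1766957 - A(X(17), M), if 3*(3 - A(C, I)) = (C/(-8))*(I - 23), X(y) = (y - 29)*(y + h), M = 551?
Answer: -1761416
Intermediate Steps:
h = 4 (h = -2*(-2) = 4)
X(y) = (-29 + y)*(4 + y) (X(y) = (y - 29)*(y + 4) = (-29 + y)*(4 + y))
A(C, I) = 3 + C*(-23 + I)/24 (A(C, I) = 3 - C/(-8)*(I - 23)/3 = 3 - C*(-1/8)*(-23 + I)/3 = 3 - (-C/8)*(-23 + I)/3 = 3 - (-1)*C*(-23 + I)/24 = 3 + C*(-23 + I)/24)
-1766957 - A(X(17), M) = -1766957 - (3 - 23*(-116 + 17**2 - 25*17)/24 + (1/24)*(-116 + 17**2 - 25*17)*551) = -1766957 - (3 - 23*(-116 + 289 - 425)/24 + (1/24)*(-116 + 289 - 425)*551) = -1766957 - (3 - 23/24*(-252) + (1/24)*(-252)*551) = -1766957 - (3 + 483/2 - 11571/2) = -1766957 - 1*(-5541) = -1766957 + 5541 = -1761416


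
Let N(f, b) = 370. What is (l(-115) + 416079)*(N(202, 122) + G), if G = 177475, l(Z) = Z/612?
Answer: 45286492237885/612 ≈ 7.3997e+10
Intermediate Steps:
l(Z) = Z/612 (l(Z) = Z*(1/612) = Z/612)
(l(-115) + 416079)*(N(202, 122) + G) = ((1/612)*(-115) + 416079)*(370 + 177475) = (-115/612 + 416079)*177845 = (254640233/612)*177845 = 45286492237885/612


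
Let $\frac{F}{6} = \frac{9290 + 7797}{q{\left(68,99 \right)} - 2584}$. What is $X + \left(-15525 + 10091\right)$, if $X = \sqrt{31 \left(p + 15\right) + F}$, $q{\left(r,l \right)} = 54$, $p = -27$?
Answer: $-5434 + \frac{i \sqrt{660128865}}{1265} \approx -5434.0 + 20.311 i$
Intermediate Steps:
$F = - \frac{51261}{1265}$ ($F = 6 \frac{9290 + 7797}{54 - 2584} = 6 \frac{17087}{-2530} = 6 \cdot 17087 \left(- \frac{1}{2530}\right) = 6 \left(- \frac{17087}{2530}\right) = - \frac{51261}{1265} \approx -40.523$)
$X = \frac{i \sqrt{660128865}}{1265}$ ($X = \sqrt{31 \left(-27 + 15\right) - \frac{51261}{1265}} = \sqrt{31 \left(-12\right) - \frac{51261}{1265}} = \sqrt{-372 - \frac{51261}{1265}} = \sqrt{- \frac{521841}{1265}} = \frac{i \sqrt{660128865}}{1265} \approx 20.311 i$)
$X + \left(-15525 + 10091\right) = \frac{i \sqrt{660128865}}{1265} + \left(-15525 + 10091\right) = \frac{i \sqrt{660128865}}{1265} - 5434 = -5434 + \frac{i \sqrt{660128865}}{1265}$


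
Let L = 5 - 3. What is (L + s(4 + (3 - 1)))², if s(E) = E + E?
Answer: 196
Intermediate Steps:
s(E) = 2*E
L = 2
(L + s(4 + (3 - 1)))² = (2 + 2*(4 + (3 - 1)))² = (2 + 2*(4 + 2))² = (2 + 2*6)² = (2 + 12)² = 14² = 196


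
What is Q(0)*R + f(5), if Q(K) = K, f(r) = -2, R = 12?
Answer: -2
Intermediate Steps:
Q(0)*R + f(5) = 0*12 - 2 = 0 - 2 = -2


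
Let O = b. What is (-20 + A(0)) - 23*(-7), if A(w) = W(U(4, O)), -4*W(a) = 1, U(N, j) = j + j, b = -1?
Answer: 563/4 ≈ 140.75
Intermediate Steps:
O = -1
U(N, j) = 2*j
W(a) = -1/4 (W(a) = -1/4*1 = -1/4)
A(w) = -1/4
(-20 + A(0)) - 23*(-7) = (-20 - 1/4) - 23*(-7) = -81/4 + 161 = 563/4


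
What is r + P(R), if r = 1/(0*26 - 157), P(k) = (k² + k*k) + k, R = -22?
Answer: 148521/157 ≈ 945.99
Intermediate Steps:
P(k) = k + 2*k² (P(k) = (k² + k²) + k = 2*k² + k = k + 2*k²)
r = -1/157 (r = 1/(0 - 157) = 1/(-157) = -1/157 ≈ -0.0063694)
r + P(R) = -1/157 - 22*(1 + 2*(-22)) = -1/157 - 22*(1 - 44) = -1/157 - 22*(-43) = -1/157 + 946 = 148521/157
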